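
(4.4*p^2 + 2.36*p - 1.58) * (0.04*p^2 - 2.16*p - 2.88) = 0.176*p^4 - 9.4096*p^3 - 17.8328*p^2 - 3.384*p + 4.5504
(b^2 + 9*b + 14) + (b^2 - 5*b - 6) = 2*b^2 + 4*b + 8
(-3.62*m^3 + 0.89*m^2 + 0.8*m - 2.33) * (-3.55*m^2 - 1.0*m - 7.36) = 12.851*m^5 + 0.4605*m^4 + 22.9132*m^3 + 0.921099999999999*m^2 - 3.558*m + 17.1488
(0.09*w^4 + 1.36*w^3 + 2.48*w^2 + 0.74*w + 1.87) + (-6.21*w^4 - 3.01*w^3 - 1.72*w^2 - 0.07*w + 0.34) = -6.12*w^4 - 1.65*w^3 + 0.76*w^2 + 0.67*w + 2.21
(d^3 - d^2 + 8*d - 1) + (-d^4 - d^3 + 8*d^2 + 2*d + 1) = -d^4 + 7*d^2 + 10*d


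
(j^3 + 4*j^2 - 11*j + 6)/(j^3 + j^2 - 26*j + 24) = (j - 1)/(j - 4)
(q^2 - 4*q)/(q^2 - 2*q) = (q - 4)/(q - 2)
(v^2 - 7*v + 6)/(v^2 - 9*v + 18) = (v - 1)/(v - 3)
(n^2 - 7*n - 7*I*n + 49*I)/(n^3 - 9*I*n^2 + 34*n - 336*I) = (n - 7)/(n^2 - 2*I*n + 48)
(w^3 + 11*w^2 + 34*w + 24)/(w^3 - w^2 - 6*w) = (w^3 + 11*w^2 + 34*w + 24)/(w*(w^2 - w - 6))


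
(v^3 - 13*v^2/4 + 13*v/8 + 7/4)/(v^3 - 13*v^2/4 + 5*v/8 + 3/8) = (8*v^3 - 26*v^2 + 13*v + 14)/(8*v^3 - 26*v^2 + 5*v + 3)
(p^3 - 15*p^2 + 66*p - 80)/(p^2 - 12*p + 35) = (p^2 - 10*p + 16)/(p - 7)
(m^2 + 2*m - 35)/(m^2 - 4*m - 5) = (m + 7)/(m + 1)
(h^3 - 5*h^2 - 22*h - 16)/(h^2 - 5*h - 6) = (h^2 - 6*h - 16)/(h - 6)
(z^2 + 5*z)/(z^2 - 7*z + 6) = z*(z + 5)/(z^2 - 7*z + 6)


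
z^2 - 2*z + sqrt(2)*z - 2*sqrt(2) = (z - 2)*(z + sqrt(2))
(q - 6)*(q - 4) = q^2 - 10*q + 24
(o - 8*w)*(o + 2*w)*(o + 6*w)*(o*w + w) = o^4*w + o^3*w - 52*o^2*w^3 - 96*o*w^4 - 52*o*w^3 - 96*w^4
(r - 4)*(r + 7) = r^2 + 3*r - 28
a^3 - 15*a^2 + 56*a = a*(a - 8)*(a - 7)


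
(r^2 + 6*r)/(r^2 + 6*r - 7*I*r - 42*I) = r/(r - 7*I)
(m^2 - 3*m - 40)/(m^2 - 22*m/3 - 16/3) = 3*(m + 5)/(3*m + 2)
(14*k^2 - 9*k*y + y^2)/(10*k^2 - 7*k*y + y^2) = (-7*k + y)/(-5*k + y)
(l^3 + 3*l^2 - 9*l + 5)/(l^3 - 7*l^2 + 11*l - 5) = (l + 5)/(l - 5)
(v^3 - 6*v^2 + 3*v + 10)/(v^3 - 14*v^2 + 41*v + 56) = (v^2 - 7*v + 10)/(v^2 - 15*v + 56)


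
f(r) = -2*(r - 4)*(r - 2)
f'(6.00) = -12.00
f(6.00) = -16.00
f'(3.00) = 0.00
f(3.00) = 2.00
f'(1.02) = 7.92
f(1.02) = -5.84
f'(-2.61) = 22.44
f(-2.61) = -60.94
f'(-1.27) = 17.08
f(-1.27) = -34.47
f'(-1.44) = 17.76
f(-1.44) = -37.43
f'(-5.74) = 34.96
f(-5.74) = -150.78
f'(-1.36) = 17.44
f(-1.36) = -36.02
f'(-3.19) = 24.76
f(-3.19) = -74.63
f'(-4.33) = 29.32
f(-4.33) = -105.46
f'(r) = 12 - 4*r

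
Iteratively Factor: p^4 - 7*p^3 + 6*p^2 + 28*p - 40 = (p - 5)*(p^3 - 2*p^2 - 4*p + 8) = (p - 5)*(p + 2)*(p^2 - 4*p + 4) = (p - 5)*(p - 2)*(p + 2)*(p - 2)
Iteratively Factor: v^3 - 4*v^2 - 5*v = (v + 1)*(v^2 - 5*v) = (v - 5)*(v + 1)*(v)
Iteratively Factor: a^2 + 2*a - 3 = (a - 1)*(a + 3)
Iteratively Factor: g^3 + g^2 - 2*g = (g - 1)*(g^2 + 2*g) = (g - 1)*(g + 2)*(g)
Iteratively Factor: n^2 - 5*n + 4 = (n - 1)*(n - 4)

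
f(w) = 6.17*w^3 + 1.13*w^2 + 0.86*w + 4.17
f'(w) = 18.51*w^2 + 2.26*w + 0.86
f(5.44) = 1035.59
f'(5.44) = 560.93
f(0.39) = 5.04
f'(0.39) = 4.56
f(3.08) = 197.81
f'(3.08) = 183.41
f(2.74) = 141.93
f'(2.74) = 146.02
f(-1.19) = -5.65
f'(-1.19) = 24.38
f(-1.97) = -40.31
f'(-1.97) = 68.24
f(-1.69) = -23.84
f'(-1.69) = 49.91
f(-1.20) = -5.90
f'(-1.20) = 24.80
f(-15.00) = -20578.23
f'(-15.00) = 4131.71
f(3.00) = 183.51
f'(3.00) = 174.23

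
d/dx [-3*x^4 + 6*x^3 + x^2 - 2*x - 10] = -12*x^3 + 18*x^2 + 2*x - 2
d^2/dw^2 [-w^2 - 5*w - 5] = -2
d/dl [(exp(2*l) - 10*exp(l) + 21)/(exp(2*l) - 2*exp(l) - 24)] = (8*exp(2*l) - 90*exp(l) + 282)*exp(l)/(exp(4*l) - 4*exp(3*l) - 44*exp(2*l) + 96*exp(l) + 576)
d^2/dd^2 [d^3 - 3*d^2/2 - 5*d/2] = 6*d - 3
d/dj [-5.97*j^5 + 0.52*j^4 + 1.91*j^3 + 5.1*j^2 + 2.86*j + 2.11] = -29.85*j^4 + 2.08*j^3 + 5.73*j^2 + 10.2*j + 2.86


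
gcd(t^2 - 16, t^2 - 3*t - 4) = t - 4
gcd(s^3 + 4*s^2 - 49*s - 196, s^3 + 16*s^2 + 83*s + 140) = s^2 + 11*s + 28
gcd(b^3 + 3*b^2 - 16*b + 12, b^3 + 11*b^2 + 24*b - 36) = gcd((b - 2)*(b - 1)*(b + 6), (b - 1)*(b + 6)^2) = b^2 + 5*b - 6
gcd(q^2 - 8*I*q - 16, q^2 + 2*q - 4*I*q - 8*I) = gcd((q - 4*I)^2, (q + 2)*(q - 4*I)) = q - 4*I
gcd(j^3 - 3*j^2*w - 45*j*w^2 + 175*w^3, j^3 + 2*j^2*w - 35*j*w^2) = -j^2 - 2*j*w + 35*w^2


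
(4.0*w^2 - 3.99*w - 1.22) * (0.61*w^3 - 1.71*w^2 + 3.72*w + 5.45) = 2.44*w^5 - 9.2739*w^4 + 20.9587*w^3 + 9.0434*w^2 - 26.2839*w - 6.649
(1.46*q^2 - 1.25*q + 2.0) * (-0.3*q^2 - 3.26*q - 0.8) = -0.438*q^4 - 4.3846*q^3 + 2.307*q^2 - 5.52*q - 1.6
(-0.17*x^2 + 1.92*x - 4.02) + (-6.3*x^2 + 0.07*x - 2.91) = -6.47*x^2 + 1.99*x - 6.93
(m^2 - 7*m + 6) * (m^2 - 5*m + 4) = m^4 - 12*m^3 + 45*m^2 - 58*m + 24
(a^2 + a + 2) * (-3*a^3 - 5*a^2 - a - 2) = -3*a^5 - 8*a^4 - 12*a^3 - 13*a^2 - 4*a - 4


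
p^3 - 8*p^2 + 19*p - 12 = (p - 4)*(p - 3)*(p - 1)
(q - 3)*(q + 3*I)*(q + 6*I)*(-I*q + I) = -I*q^4 + 9*q^3 + 4*I*q^3 - 36*q^2 + 15*I*q^2 + 27*q - 72*I*q + 54*I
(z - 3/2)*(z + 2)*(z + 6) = z^3 + 13*z^2/2 - 18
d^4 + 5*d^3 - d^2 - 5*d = d*(d - 1)*(d + 1)*(d + 5)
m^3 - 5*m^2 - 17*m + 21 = (m - 7)*(m - 1)*(m + 3)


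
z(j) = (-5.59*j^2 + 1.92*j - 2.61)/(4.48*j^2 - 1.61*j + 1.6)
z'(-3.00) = -0.01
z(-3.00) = -1.26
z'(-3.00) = -0.01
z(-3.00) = -1.26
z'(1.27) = 0.14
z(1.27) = -1.35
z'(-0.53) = -0.29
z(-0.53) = -1.40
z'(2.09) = 0.04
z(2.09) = -1.29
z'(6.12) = 0.00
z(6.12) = -1.26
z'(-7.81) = -0.00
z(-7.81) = -1.25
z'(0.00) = -0.44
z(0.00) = -1.63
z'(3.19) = 0.01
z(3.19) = -1.27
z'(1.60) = 0.08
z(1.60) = -1.32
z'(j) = (1.61 - 8.96*j)*(-5.59*j^2 + 1.92*j - 2.61)/(4.48*j^2 - 1.61*j + 1.6)^2 + (1.92 - 11.18*j)/(4.48*j^2 - 1.61*j + 1.6)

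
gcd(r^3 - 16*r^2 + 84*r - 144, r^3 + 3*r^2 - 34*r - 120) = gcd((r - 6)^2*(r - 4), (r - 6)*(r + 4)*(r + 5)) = r - 6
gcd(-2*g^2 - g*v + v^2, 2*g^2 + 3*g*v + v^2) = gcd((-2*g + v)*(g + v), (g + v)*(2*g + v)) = g + v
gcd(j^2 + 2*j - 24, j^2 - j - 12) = j - 4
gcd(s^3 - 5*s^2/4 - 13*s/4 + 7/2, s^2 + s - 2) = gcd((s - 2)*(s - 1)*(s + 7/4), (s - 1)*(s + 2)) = s - 1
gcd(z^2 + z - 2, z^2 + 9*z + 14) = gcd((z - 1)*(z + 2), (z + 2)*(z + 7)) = z + 2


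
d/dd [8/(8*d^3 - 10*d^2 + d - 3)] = 8*(-24*d^2 + 20*d - 1)/(8*d^3 - 10*d^2 + d - 3)^2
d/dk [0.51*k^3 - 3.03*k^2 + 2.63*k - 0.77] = 1.53*k^2 - 6.06*k + 2.63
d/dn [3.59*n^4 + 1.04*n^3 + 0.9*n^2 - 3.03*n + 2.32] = 14.36*n^3 + 3.12*n^2 + 1.8*n - 3.03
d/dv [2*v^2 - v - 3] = 4*v - 1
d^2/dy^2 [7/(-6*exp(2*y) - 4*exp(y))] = 7*(-4*(3*exp(y) + 1)^2 + (3*exp(y) + 2)*(6*exp(y) + 1))*exp(-y)/(3*exp(y) + 2)^3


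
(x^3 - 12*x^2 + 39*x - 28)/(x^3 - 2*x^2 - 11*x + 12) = (x - 7)/(x + 3)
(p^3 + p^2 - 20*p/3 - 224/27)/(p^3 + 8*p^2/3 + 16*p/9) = (3*p^2 - p - 56/3)/(p*(3*p + 4))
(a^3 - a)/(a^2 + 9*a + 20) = (a^3 - a)/(a^2 + 9*a + 20)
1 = 1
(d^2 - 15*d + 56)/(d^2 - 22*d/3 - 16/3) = 3*(d - 7)/(3*d + 2)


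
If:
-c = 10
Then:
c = -10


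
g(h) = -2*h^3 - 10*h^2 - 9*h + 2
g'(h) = -6*h^2 - 20*h - 9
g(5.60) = -713.23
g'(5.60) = -309.16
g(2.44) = -108.55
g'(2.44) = -93.52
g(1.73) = -53.85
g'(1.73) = -61.56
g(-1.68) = -1.62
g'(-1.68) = 7.67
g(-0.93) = 3.33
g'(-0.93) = 4.41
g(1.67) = -50.23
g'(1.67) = -59.13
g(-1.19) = 1.92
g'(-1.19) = 6.30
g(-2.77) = -7.29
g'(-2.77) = 0.36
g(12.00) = -5002.00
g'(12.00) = -1113.00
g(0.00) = 2.00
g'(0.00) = -9.00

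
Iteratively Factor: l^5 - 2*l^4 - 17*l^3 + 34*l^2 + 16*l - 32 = (l - 1)*(l^4 - l^3 - 18*l^2 + 16*l + 32) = (l - 2)*(l - 1)*(l^3 + l^2 - 16*l - 16) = (l - 2)*(l - 1)*(l + 4)*(l^2 - 3*l - 4) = (l - 2)*(l - 1)*(l + 1)*(l + 4)*(l - 4)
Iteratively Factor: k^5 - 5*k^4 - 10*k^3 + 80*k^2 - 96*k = (k)*(k^4 - 5*k^3 - 10*k^2 + 80*k - 96) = k*(k + 4)*(k^3 - 9*k^2 + 26*k - 24) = k*(k - 2)*(k + 4)*(k^2 - 7*k + 12) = k*(k - 3)*(k - 2)*(k + 4)*(k - 4)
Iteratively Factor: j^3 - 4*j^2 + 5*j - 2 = (j - 1)*(j^2 - 3*j + 2) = (j - 1)^2*(j - 2)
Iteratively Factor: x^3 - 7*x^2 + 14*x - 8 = (x - 2)*(x^2 - 5*x + 4) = (x - 4)*(x - 2)*(x - 1)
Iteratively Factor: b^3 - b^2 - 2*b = (b - 2)*(b^2 + b) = (b - 2)*(b + 1)*(b)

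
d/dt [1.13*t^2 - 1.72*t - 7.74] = 2.26*t - 1.72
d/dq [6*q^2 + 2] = 12*q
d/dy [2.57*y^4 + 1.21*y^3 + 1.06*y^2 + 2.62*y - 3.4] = 10.28*y^3 + 3.63*y^2 + 2.12*y + 2.62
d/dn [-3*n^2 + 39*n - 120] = 39 - 6*n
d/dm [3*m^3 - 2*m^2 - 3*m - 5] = 9*m^2 - 4*m - 3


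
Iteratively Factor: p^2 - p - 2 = (p + 1)*(p - 2)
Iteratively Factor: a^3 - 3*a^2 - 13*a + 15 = (a + 3)*(a^2 - 6*a + 5) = (a - 5)*(a + 3)*(a - 1)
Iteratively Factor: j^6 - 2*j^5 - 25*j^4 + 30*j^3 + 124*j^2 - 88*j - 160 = (j - 2)*(j^5 - 25*j^3 - 20*j^2 + 84*j + 80) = (j - 2)^2*(j^4 + 2*j^3 - 21*j^2 - 62*j - 40) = (j - 2)^2*(j + 2)*(j^3 - 21*j - 20) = (j - 2)^2*(j + 1)*(j + 2)*(j^2 - j - 20) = (j - 2)^2*(j + 1)*(j + 2)*(j + 4)*(j - 5)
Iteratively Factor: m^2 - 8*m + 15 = (m - 3)*(m - 5)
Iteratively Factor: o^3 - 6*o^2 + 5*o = (o - 5)*(o^2 - o) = o*(o - 5)*(o - 1)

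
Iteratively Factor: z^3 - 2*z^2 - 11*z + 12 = (z + 3)*(z^2 - 5*z + 4) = (z - 4)*(z + 3)*(z - 1)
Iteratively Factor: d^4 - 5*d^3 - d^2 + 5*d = (d - 1)*(d^3 - 4*d^2 - 5*d) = (d - 5)*(d - 1)*(d^2 + d) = (d - 5)*(d - 1)*(d + 1)*(d)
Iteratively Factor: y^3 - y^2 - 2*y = (y - 2)*(y^2 + y) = y*(y - 2)*(y + 1)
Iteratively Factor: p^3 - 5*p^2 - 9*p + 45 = (p - 3)*(p^2 - 2*p - 15) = (p - 3)*(p + 3)*(p - 5)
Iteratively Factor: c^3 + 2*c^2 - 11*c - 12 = (c - 3)*(c^2 + 5*c + 4) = (c - 3)*(c + 4)*(c + 1)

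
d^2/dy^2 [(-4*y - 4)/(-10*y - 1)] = 720/(10*y + 1)^3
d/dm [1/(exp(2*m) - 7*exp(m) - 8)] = (7 - 2*exp(m))*exp(m)/(-exp(2*m) + 7*exp(m) + 8)^2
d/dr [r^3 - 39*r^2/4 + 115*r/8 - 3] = 3*r^2 - 39*r/2 + 115/8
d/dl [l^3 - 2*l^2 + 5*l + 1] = 3*l^2 - 4*l + 5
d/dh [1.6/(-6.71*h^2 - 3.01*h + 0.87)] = (21.472*h + 4.816)/(6.71*h^2 + 3.01*h - 0.87)^2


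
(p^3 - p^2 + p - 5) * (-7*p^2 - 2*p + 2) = -7*p^5 + 5*p^4 - 3*p^3 + 31*p^2 + 12*p - 10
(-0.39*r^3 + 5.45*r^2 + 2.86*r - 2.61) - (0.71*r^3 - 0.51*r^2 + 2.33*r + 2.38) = -1.1*r^3 + 5.96*r^2 + 0.53*r - 4.99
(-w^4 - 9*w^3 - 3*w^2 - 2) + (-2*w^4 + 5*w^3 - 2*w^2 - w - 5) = -3*w^4 - 4*w^3 - 5*w^2 - w - 7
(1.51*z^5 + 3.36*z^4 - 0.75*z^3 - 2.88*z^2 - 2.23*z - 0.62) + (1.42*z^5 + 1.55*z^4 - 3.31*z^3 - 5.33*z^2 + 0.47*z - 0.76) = 2.93*z^5 + 4.91*z^4 - 4.06*z^3 - 8.21*z^2 - 1.76*z - 1.38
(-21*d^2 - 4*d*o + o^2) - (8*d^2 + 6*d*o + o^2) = -29*d^2 - 10*d*o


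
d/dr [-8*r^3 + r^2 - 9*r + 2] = -24*r^2 + 2*r - 9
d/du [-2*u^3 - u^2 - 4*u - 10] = -6*u^2 - 2*u - 4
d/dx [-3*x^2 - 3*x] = -6*x - 3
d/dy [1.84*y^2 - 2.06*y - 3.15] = 3.68*y - 2.06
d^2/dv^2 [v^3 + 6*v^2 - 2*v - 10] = 6*v + 12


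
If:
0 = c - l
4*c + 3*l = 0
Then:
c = 0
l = 0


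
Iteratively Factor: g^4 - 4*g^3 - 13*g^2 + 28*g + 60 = (g + 2)*(g^3 - 6*g^2 - g + 30) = (g - 5)*(g + 2)*(g^2 - g - 6) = (g - 5)*(g - 3)*(g + 2)*(g + 2)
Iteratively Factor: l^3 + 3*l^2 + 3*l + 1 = (l + 1)*(l^2 + 2*l + 1) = (l + 1)^2*(l + 1)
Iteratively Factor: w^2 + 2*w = (w + 2)*(w)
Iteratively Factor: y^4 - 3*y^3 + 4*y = (y - 2)*(y^3 - y^2 - 2*y) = (y - 2)^2*(y^2 + y) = (y - 2)^2*(y + 1)*(y)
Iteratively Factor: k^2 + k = (k + 1)*(k)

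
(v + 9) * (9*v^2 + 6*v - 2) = 9*v^3 + 87*v^2 + 52*v - 18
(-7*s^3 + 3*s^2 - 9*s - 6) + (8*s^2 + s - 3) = -7*s^3 + 11*s^2 - 8*s - 9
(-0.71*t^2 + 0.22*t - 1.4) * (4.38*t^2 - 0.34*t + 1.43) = -3.1098*t^4 + 1.205*t^3 - 7.2221*t^2 + 0.7906*t - 2.002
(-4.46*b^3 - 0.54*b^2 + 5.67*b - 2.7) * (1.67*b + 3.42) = -7.4482*b^4 - 16.155*b^3 + 7.6221*b^2 + 14.8824*b - 9.234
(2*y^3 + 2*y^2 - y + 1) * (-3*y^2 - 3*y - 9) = -6*y^5 - 12*y^4 - 21*y^3 - 18*y^2 + 6*y - 9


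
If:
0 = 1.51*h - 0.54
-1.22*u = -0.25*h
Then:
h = 0.36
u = 0.07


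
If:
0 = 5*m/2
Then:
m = 0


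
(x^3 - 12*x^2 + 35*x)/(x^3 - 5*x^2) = (x - 7)/x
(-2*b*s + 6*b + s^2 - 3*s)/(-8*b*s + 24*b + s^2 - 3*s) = (-2*b + s)/(-8*b + s)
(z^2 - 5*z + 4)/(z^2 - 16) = (z - 1)/(z + 4)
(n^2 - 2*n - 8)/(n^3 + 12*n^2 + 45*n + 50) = (n - 4)/(n^2 + 10*n + 25)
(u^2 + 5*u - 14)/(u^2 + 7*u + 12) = (u^2 + 5*u - 14)/(u^2 + 7*u + 12)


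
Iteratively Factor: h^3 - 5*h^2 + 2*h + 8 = (h - 4)*(h^2 - h - 2) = (h - 4)*(h - 2)*(h + 1)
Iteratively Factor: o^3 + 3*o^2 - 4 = (o + 2)*(o^2 + o - 2) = (o - 1)*(o + 2)*(o + 2)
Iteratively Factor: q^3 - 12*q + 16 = (q - 2)*(q^2 + 2*q - 8) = (q - 2)*(q + 4)*(q - 2)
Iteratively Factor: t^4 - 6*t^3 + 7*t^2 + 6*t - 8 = (t - 2)*(t^3 - 4*t^2 - t + 4) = (t - 2)*(t - 1)*(t^2 - 3*t - 4) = (t - 2)*(t - 1)*(t + 1)*(t - 4)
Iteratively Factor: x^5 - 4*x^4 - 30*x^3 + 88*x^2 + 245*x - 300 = (x - 5)*(x^4 + x^3 - 25*x^2 - 37*x + 60) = (x - 5)*(x + 3)*(x^3 - 2*x^2 - 19*x + 20) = (x - 5)^2*(x + 3)*(x^2 + 3*x - 4) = (x - 5)^2*(x - 1)*(x + 3)*(x + 4)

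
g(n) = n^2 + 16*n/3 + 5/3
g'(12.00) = 29.33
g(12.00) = 209.67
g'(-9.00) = -12.67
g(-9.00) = 34.67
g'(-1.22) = 2.89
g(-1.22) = -3.35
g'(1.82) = 8.97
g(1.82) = 14.69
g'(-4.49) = -3.65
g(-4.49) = -2.12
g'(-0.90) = 3.53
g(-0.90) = -2.32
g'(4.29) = 13.91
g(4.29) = 42.95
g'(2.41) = 10.15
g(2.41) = 20.33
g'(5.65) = 16.63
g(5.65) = 63.72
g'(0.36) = 6.05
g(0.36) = 3.72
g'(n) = 2*n + 16/3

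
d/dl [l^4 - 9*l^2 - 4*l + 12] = 4*l^3 - 18*l - 4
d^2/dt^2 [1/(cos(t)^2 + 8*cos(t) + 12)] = 2*(-2*sin(t)^4 + 9*sin(t)^2 + 63*cos(t) - 3*cos(3*t) + 45)/((cos(t) + 2)^3*(cos(t) + 6)^3)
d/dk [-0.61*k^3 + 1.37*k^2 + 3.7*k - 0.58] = -1.83*k^2 + 2.74*k + 3.7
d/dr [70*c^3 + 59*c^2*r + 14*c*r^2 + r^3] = 59*c^2 + 28*c*r + 3*r^2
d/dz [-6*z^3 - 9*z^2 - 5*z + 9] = -18*z^2 - 18*z - 5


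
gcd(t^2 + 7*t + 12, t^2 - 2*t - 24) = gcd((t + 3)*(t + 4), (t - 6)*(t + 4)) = t + 4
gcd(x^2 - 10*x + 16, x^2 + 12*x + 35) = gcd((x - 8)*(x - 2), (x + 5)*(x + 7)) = 1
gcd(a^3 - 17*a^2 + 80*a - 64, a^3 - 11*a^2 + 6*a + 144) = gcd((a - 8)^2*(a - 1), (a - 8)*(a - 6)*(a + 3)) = a - 8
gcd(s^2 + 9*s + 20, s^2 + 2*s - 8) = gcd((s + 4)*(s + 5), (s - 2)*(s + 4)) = s + 4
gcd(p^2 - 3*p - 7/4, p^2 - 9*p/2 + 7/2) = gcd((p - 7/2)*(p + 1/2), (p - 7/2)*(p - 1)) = p - 7/2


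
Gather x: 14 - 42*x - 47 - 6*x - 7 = -48*x - 40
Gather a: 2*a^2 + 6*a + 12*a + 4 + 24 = 2*a^2 + 18*a + 28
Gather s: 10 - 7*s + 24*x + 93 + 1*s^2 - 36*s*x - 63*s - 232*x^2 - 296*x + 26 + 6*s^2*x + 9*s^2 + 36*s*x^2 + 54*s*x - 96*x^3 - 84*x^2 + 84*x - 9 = s^2*(6*x + 10) + s*(36*x^2 + 18*x - 70) - 96*x^3 - 316*x^2 - 188*x + 120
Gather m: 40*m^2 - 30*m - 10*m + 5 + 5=40*m^2 - 40*m + 10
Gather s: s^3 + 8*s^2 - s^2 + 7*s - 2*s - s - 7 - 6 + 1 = s^3 + 7*s^2 + 4*s - 12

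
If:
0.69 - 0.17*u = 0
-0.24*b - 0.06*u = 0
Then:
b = -1.01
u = 4.06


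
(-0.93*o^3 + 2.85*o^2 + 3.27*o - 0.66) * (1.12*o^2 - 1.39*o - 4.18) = -1.0416*o^5 + 4.4847*o^4 + 3.5883*o^3 - 17.1975*o^2 - 12.7512*o + 2.7588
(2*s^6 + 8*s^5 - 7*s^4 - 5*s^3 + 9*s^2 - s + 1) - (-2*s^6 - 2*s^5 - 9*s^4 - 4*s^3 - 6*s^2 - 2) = 4*s^6 + 10*s^5 + 2*s^4 - s^3 + 15*s^2 - s + 3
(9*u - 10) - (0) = 9*u - 10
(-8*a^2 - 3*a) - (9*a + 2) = -8*a^2 - 12*a - 2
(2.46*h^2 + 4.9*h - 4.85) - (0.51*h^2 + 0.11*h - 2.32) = 1.95*h^2 + 4.79*h - 2.53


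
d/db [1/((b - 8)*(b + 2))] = 2*(3 - b)/(b^4 - 12*b^3 + 4*b^2 + 192*b + 256)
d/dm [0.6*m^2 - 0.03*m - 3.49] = 1.2*m - 0.03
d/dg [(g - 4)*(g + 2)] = 2*g - 2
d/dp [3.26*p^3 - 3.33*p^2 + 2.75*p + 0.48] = 9.78*p^2 - 6.66*p + 2.75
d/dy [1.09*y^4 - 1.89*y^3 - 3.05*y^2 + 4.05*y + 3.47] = 4.36*y^3 - 5.67*y^2 - 6.1*y + 4.05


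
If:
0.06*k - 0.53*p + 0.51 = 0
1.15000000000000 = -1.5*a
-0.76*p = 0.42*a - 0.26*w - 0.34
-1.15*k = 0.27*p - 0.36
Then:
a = -0.77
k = 0.08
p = 0.97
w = 0.29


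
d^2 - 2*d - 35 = (d - 7)*(d + 5)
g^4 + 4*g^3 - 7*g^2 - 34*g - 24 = (g - 3)*(g + 1)*(g + 2)*(g + 4)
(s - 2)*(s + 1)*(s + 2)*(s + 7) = s^4 + 8*s^3 + 3*s^2 - 32*s - 28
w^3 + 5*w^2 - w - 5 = (w - 1)*(w + 1)*(w + 5)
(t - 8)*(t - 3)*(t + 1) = t^3 - 10*t^2 + 13*t + 24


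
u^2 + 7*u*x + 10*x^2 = (u + 2*x)*(u + 5*x)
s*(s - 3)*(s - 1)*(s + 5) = s^4 + s^3 - 17*s^2 + 15*s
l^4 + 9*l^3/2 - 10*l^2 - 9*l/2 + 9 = (l - 3/2)*(l - 1)*(l + 1)*(l + 6)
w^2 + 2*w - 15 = (w - 3)*(w + 5)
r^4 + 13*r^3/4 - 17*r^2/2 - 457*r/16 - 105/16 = (r - 3)*(r + 1/4)*(r + 5/2)*(r + 7/2)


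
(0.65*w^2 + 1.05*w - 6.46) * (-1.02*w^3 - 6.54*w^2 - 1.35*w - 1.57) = -0.663*w^5 - 5.322*w^4 - 1.1553*w^3 + 39.8104*w^2 + 7.0725*w + 10.1422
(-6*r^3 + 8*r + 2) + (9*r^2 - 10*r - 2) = -6*r^3 + 9*r^2 - 2*r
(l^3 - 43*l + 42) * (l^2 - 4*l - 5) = l^5 - 4*l^4 - 48*l^3 + 214*l^2 + 47*l - 210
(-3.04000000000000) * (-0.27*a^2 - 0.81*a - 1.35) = 0.8208*a^2 + 2.4624*a + 4.104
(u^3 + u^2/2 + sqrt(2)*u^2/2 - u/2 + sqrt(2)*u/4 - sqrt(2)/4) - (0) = u^3 + u^2/2 + sqrt(2)*u^2/2 - u/2 + sqrt(2)*u/4 - sqrt(2)/4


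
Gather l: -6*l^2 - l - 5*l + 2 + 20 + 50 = -6*l^2 - 6*l + 72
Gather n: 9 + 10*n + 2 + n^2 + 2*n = n^2 + 12*n + 11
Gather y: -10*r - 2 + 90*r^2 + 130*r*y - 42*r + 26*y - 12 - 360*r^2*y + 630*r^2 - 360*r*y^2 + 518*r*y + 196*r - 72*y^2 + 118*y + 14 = 720*r^2 + 144*r + y^2*(-360*r - 72) + y*(-360*r^2 + 648*r + 144)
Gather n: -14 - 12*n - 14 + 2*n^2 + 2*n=2*n^2 - 10*n - 28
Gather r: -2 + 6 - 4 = 0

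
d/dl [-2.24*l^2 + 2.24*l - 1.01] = 2.24 - 4.48*l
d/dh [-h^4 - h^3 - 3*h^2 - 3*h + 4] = -4*h^3 - 3*h^2 - 6*h - 3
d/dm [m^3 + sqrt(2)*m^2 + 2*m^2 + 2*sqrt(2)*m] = 3*m^2 + 2*sqrt(2)*m + 4*m + 2*sqrt(2)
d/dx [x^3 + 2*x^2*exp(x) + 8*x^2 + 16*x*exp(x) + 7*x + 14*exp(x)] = 2*x^2*exp(x) + 3*x^2 + 20*x*exp(x) + 16*x + 30*exp(x) + 7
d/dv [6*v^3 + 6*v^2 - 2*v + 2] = 18*v^2 + 12*v - 2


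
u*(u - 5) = u^2 - 5*u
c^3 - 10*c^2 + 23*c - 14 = (c - 7)*(c - 2)*(c - 1)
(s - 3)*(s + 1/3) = s^2 - 8*s/3 - 1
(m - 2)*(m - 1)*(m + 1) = m^3 - 2*m^2 - m + 2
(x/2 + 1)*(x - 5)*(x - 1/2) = x^3/2 - 7*x^2/4 - 17*x/4 + 5/2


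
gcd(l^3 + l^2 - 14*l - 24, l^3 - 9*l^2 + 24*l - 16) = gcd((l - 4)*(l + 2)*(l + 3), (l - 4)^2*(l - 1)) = l - 4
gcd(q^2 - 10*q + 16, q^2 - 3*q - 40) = q - 8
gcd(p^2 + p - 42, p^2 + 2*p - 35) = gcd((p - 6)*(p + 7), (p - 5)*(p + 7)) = p + 7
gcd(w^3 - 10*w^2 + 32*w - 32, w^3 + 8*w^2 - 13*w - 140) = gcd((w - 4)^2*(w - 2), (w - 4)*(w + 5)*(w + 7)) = w - 4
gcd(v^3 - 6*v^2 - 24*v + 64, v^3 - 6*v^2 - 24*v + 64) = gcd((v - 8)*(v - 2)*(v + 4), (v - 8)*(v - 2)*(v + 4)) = v^3 - 6*v^2 - 24*v + 64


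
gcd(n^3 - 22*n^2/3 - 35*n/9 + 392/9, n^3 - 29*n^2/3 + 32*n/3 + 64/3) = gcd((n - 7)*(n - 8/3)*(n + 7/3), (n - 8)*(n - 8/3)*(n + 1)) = n - 8/3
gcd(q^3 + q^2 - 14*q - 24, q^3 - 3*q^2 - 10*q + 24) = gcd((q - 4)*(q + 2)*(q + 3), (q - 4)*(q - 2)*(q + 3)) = q^2 - q - 12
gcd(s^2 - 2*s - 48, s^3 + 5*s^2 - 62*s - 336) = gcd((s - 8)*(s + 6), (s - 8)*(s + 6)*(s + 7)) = s^2 - 2*s - 48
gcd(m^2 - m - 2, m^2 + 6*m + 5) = m + 1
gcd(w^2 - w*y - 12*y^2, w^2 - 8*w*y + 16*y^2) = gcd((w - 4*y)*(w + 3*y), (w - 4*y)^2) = -w + 4*y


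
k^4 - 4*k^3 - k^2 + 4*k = k*(k - 4)*(k - 1)*(k + 1)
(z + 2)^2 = z^2 + 4*z + 4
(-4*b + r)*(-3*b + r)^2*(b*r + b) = -36*b^4*r - 36*b^4 + 33*b^3*r^2 + 33*b^3*r - 10*b^2*r^3 - 10*b^2*r^2 + b*r^4 + b*r^3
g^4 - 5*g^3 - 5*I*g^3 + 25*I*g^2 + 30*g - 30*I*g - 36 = (g - 3)*(g - 2)*(g - 3*I)*(g - 2*I)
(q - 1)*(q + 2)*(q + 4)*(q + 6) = q^4 + 11*q^3 + 32*q^2 + 4*q - 48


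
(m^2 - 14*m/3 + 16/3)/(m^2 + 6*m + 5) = (3*m^2 - 14*m + 16)/(3*(m^2 + 6*m + 5))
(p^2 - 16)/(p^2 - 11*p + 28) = (p + 4)/(p - 7)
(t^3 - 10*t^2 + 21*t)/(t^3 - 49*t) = (t - 3)/(t + 7)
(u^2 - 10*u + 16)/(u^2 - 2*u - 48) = (u - 2)/(u + 6)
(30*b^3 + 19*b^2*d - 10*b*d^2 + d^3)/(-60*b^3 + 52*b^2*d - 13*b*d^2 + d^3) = (-b - d)/(2*b - d)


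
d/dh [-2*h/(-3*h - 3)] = 2/(3*(h + 1)^2)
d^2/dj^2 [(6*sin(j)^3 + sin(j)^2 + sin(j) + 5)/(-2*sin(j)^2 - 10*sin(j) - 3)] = (24*sin(j)^7 + 360*sin(j)^6 + 2456*sin(j)^5 + 2116*sin(j)^4 - 256*sin(j)^3 - 778*sin(j)^2 - 1029*sin(j) - 898)/(10*sin(j) - cos(2*j) + 4)^3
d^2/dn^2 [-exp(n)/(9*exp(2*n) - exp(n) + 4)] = (-2*(18*exp(n) - 1)^2*exp(2*n) + 3*(24*exp(n) - 1)*(9*exp(2*n) - exp(n) + 4)*exp(n) - (9*exp(2*n) - exp(n) + 4)^2)*exp(n)/(9*exp(2*n) - exp(n) + 4)^3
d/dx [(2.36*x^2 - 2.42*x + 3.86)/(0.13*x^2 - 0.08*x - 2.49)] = (0.1258*x^2 - 12.7564*x + 6.3346)/(0.0169*x^4 - 0.0208*x^3 - 0.641*x^2 + 0.3984*x + 6.2001)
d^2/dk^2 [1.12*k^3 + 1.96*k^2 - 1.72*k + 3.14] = 6.72*k + 3.92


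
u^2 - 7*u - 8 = (u - 8)*(u + 1)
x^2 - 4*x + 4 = (x - 2)^2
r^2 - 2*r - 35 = (r - 7)*(r + 5)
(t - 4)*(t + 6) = t^2 + 2*t - 24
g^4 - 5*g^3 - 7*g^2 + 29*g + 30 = (g - 5)*(g - 3)*(g + 1)*(g + 2)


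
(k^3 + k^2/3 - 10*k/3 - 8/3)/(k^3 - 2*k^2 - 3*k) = (3*k^2 - 2*k - 8)/(3*k*(k - 3))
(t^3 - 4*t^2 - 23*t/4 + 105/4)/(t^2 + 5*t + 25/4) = (2*t^2 - 13*t + 21)/(2*t + 5)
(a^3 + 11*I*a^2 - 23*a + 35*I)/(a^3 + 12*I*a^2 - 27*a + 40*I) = (a + 7*I)/(a + 8*I)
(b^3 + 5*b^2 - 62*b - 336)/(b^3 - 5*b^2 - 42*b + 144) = (b + 7)/(b - 3)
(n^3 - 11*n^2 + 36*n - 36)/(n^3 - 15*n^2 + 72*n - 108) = (n - 2)/(n - 6)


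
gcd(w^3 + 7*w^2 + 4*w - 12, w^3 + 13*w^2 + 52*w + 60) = w^2 + 8*w + 12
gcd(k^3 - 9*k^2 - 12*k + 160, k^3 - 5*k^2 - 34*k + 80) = k - 8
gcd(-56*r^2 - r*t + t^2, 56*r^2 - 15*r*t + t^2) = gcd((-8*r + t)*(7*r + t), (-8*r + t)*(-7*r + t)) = 8*r - t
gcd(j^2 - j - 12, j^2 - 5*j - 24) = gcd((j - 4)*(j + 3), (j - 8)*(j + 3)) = j + 3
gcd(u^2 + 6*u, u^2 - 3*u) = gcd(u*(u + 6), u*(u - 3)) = u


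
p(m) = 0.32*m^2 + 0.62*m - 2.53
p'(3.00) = 2.54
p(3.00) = 2.21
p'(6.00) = 4.46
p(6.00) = 12.71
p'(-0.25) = 0.46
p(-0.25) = -2.66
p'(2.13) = 1.98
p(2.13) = 0.24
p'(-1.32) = -0.22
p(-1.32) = -2.79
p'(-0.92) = 0.03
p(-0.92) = -2.83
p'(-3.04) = -1.33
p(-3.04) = -1.46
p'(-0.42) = 0.35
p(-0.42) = -2.73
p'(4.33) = 3.39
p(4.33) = 6.15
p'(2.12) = 1.98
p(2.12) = 0.22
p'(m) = 0.64*m + 0.62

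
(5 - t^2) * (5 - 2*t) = 2*t^3 - 5*t^2 - 10*t + 25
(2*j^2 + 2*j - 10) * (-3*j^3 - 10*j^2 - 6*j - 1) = -6*j^5 - 26*j^4 - 2*j^3 + 86*j^2 + 58*j + 10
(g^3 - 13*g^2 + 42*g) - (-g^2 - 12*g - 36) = g^3 - 12*g^2 + 54*g + 36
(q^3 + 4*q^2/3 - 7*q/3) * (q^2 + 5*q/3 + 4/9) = q^5 + 3*q^4 + q^3/3 - 89*q^2/27 - 28*q/27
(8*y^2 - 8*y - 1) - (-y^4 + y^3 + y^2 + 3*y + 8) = y^4 - y^3 + 7*y^2 - 11*y - 9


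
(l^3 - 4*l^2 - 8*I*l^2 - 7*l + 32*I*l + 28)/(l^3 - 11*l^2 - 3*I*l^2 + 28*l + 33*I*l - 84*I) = (l^2 - 8*I*l - 7)/(l^2 - l*(7 + 3*I) + 21*I)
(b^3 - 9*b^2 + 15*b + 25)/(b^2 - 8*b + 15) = (b^2 - 4*b - 5)/(b - 3)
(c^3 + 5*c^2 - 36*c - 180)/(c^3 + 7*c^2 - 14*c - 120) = (c - 6)/(c - 4)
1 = 1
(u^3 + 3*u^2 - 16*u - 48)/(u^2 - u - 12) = u + 4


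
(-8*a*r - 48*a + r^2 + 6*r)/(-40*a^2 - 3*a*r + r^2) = (r + 6)/(5*a + r)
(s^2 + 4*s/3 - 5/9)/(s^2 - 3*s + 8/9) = (3*s + 5)/(3*s - 8)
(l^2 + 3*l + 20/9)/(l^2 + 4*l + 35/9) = (3*l + 4)/(3*l + 7)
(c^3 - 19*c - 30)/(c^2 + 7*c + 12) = (c^2 - 3*c - 10)/(c + 4)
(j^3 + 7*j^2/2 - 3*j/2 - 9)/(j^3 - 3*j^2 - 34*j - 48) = (j - 3/2)/(j - 8)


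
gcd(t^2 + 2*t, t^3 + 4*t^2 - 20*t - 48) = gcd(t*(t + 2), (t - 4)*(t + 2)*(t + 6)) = t + 2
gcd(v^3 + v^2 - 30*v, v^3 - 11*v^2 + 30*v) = v^2 - 5*v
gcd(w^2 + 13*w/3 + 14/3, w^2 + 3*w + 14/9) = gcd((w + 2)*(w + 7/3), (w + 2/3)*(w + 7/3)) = w + 7/3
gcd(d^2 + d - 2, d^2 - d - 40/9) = 1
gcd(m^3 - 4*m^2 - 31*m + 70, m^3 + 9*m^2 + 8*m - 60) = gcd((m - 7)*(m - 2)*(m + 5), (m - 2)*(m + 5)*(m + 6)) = m^2 + 3*m - 10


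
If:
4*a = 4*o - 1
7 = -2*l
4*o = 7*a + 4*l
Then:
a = 5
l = -7/2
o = 21/4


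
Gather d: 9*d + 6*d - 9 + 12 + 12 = 15*d + 15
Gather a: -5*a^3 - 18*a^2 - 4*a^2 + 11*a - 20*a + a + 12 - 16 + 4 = -5*a^3 - 22*a^2 - 8*a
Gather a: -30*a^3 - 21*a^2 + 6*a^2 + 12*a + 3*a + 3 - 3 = -30*a^3 - 15*a^2 + 15*a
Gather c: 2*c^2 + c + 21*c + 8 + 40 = 2*c^2 + 22*c + 48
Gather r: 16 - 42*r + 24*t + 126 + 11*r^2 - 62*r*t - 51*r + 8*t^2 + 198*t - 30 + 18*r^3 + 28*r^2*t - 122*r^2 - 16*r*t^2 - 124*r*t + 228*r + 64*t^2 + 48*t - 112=18*r^3 + r^2*(28*t - 111) + r*(-16*t^2 - 186*t + 135) + 72*t^2 + 270*t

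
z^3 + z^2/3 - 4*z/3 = z*(z - 1)*(z + 4/3)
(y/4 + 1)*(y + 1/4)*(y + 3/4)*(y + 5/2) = y^4/4 + 15*y^3/8 + 267*y^2/64 + 359*y/128 + 15/32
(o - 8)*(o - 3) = o^2 - 11*o + 24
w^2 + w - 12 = (w - 3)*(w + 4)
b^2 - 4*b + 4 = (b - 2)^2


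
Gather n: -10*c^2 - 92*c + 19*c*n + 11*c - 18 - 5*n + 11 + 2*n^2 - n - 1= -10*c^2 - 81*c + 2*n^2 + n*(19*c - 6) - 8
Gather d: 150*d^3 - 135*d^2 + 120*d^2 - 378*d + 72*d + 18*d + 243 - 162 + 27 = 150*d^3 - 15*d^2 - 288*d + 108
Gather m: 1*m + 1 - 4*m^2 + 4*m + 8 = -4*m^2 + 5*m + 9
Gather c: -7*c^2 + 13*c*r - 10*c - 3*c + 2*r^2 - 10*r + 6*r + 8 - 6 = -7*c^2 + c*(13*r - 13) + 2*r^2 - 4*r + 2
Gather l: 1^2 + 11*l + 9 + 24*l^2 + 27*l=24*l^2 + 38*l + 10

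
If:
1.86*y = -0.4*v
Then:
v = -4.65*y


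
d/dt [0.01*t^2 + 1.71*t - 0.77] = 0.02*t + 1.71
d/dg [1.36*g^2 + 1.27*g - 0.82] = 2.72*g + 1.27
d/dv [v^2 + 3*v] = 2*v + 3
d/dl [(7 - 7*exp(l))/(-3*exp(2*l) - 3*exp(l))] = 7*(-exp(2*l) + 2*exp(l) + 1)*exp(-l)/(3*(exp(2*l) + 2*exp(l) + 1))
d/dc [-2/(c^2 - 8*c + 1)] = 4*(c - 4)/(c^2 - 8*c + 1)^2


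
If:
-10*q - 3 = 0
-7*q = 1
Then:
No Solution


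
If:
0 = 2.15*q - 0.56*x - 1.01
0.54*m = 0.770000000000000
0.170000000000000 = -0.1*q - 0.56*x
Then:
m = 1.43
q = 0.37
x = -0.37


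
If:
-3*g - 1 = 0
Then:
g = -1/3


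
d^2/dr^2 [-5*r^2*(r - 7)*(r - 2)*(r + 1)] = -100*r^3 + 480*r^2 - 150*r - 140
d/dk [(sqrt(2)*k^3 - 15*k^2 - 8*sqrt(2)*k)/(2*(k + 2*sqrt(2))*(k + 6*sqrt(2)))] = (sqrt(2)*k^4 + 32*k^3 - 40*sqrt(2)*k^2 - 720*k - 192*sqrt(2))/(2*(k^4 + 16*sqrt(2)*k^3 + 176*k^2 + 384*sqrt(2)*k + 576))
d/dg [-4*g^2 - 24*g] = -8*g - 24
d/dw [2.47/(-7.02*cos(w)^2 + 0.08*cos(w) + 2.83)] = (0.1976 - 34.6788*cos(w))*sin(w)/(-7.02*cos(w)^2 + 0.08*cos(w) + 2.83)^2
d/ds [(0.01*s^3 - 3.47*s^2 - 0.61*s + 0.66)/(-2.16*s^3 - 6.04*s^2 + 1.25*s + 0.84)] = (1.38777878078145e-17*s^5 - 7.5556*s^4 - 2.6102*s^3 - 3.7199*s^2 + 2.1432*s - 1.3374)/(4.6656*s^6 + 26.0928*s^5 + 31.0816*s^4 - 18.7288*s^3 - 8.5847*s^2 + 2.1*s + 0.7056)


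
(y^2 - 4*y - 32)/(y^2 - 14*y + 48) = (y + 4)/(y - 6)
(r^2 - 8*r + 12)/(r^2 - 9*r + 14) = (r - 6)/(r - 7)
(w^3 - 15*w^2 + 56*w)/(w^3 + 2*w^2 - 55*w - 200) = w*(w - 7)/(w^2 + 10*w + 25)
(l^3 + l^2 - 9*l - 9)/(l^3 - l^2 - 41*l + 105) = (l^2 + 4*l + 3)/(l^2 + 2*l - 35)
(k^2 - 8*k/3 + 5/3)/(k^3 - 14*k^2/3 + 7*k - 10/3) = 1/(k - 2)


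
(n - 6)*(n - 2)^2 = n^3 - 10*n^2 + 28*n - 24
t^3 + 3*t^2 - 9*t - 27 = (t - 3)*(t + 3)^2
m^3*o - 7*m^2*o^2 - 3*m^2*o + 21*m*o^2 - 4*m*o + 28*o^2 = (m - 4)*(m - 7*o)*(m*o + o)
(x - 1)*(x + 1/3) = x^2 - 2*x/3 - 1/3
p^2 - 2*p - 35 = (p - 7)*(p + 5)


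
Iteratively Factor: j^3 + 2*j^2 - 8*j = (j - 2)*(j^2 + 4*j) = (j - 2)*(j + 4)*(j)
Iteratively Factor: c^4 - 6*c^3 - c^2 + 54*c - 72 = (c - 3)*(c^3 - 3*c^2 - 10*c + 24) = (c - 3)*(c - 2)*(c^2 - c - 12) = (c - 3)*(c - 2)*(c + 3)*(c - 4)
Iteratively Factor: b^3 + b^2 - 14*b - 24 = (b - 4)*(b^2 + 5*b + 6) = (b - 4)*(b + 3)*(b + 2)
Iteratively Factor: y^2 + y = (y)*(y + 1)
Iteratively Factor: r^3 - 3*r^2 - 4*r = (r + 1)*(r^2 - 4*r) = (r - 4)*(r + 1)*(r)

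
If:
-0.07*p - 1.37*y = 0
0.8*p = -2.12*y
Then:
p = 0.00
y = 0.00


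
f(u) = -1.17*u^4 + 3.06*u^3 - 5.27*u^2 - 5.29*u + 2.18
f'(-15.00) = 18013.31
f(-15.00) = -70662.97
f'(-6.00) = 1399.31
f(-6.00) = -2333.08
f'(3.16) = -94.60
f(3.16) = -87.27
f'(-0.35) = -0.28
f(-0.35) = 3.24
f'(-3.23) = 282.24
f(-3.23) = -266.18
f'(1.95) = -25.64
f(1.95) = -22.40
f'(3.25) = -103.24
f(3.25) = -96.17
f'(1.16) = -12.47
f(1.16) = -8.39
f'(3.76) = -163.91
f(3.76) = -163.40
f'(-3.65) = 383.06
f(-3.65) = -405.18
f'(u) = -4.68*u^3 + 9.18*u^2 - 10.54*u - 5.29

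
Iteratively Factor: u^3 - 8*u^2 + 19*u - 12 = (u - 4)*(u^2 - 4*u + 3) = (u - 4)*(u - 1)*(u - 3)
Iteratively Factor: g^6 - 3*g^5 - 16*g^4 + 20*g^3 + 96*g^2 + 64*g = (g + 2)*(g^5 - 5*g^4 - 6*g^3 + 32*g^2 + 32*g) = (g - 4)*(g + 2)*(g^4 - g^3 - 10*g^2 - 8*g) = (g - 4)^2*(g + 2)*(g^3 + 3*g^2 + 2*g) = g*(g - 4)^2*(g + 2)*(g^2 + 3*g + 2) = g*(g - 4)^2*(g + 2)^2*(g + 1)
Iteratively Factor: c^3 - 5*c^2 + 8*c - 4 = (c - 2)*(c^2 - 3*c + 2) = (c - 2)*(c - 1)*(c - 2)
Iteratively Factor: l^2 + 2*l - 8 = (l - 2)*(l + 4)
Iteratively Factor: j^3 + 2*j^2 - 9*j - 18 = (j - 3)*(j^2 + 5*j + 6) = (j - 3)*(j + 2)*(j + 3)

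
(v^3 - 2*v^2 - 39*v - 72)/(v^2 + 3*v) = v - 5 - 24/v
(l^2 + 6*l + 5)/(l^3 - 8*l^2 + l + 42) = (l^2 + 6*l + 5)/(l^3 - 8*l^2 + l + 42)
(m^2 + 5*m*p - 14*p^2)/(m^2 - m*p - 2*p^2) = (m + 7*p)/(m + p)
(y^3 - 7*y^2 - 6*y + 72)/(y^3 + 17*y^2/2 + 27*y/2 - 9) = 2*(y^2 - 10*y + 24)/(2*y^2 + 11*y - 6)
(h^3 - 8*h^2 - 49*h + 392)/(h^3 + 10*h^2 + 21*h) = (h^2 - 15*h + 56)/(h*(h + 3))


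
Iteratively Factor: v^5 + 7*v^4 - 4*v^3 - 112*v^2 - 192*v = (v - 4)*(v^4 + 11*v^3 + 40*v^2 + 48*v) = (v - 4)*(v + 3)*(v^3 + 8*v^2 + 16*v) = (v - 4)*(v + 3)*(v + 4)*(v^2 + 4*v) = (v - 4)*(v + 3)*(v + 4)^2*(v)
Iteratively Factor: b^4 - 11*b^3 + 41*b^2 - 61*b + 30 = (b - 2)*(b^3 - 9*b^2 + 23*b - 15) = (b - 3)*(b - 2)*(b^2 - 6*b + 5) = (b - 5)*(b - 3)*(b - 2)*(b - 1)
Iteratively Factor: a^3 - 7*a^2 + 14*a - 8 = (a - 2)*(a^2 - 5*a + 4) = (a - 4)*(a - 2)*(a - 1)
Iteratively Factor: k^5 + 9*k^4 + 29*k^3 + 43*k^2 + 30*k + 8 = (k + 2)*(k^4 + 7*k^3 + 15*k^2 + 13*k + 4) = (k + 2)*(k + 4)*(k^3 + 3*k^2 + 3*k + 1) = (k + 1)*(k + 2)*(k + 4)*(k^2 + 2*k + 1) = (k + 1)^2*(k + 2)*(k + 4)*(k + 1)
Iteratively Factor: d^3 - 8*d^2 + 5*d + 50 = (d - 5)*(d^2 - 3*d - 10) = (d - 5)^2*(d + 2)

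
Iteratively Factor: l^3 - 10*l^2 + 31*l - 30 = (l - 5)*(l^2 - 5*l + 6) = (l - 5)*(l - 2)*(l - 3)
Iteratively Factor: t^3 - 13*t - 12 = (t + 1)*(t^2 - t - 12) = (t - 4)*(t + 1)*(t + 3)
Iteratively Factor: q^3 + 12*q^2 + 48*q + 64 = (q + 4)*(q^2 + 8*q + 16) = (q + 4)^2*(q + 4)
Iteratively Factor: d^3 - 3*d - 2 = (d + 1)*(d^2 - d - 2) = (d + 1)^2*(d - 2)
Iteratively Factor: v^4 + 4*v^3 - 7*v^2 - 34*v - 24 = (v + 4)*(v^3 - 7*v - 6) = (v - 3)*(v + 4)*(v^2 + 3*v + 2) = (v - 3)*(v + 1)*(v + 4)*(v + 2)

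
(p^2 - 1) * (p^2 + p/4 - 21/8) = p^4 + p^3/4 - 29*p^2/8 - p/4 + 21/8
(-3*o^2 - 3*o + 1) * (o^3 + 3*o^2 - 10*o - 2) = -3*o^5 - 12*o^4 + 22*o^3 + 39*o^2 - 4*o - 2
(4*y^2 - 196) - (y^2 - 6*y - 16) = 3*y^2 + 6*y - 180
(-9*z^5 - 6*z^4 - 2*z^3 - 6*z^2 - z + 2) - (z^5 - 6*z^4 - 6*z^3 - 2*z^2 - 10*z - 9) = -10*z^5 + 4*z^3 - 4*z^2 + 9*z + 11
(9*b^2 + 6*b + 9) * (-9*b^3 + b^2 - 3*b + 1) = -81*b^5 - 45*b^4 - 102*b^3 - 21*b + 9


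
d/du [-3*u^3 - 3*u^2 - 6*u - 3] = -9*u^2 - 6*u - 6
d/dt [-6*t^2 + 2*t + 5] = 2 - 12*t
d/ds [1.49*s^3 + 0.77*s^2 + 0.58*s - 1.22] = 4.47*s^2 + 1.54*s + 0.58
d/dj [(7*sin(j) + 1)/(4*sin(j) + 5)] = 31*cos(j)/(4*sin(j) + 5)^2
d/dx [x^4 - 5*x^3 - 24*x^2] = x*(4*x^2 - 15*x - 48)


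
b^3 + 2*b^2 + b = b*(b + 1)^2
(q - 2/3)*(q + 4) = q^2 + 10*q/3 - 8/3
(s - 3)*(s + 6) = s^2 + 3*s - 18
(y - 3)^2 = y^2 - 6*y + 9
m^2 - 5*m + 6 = (m - 3)*(m - 2)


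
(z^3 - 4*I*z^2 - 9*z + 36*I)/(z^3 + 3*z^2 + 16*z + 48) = (z - 3)/(z + 4*I)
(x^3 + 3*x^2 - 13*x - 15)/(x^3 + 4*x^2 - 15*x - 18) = (x + 5)/(x + 6)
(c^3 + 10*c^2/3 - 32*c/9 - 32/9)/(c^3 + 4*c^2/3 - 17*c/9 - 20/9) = (3*c^2 + 14*c + 8)/(3*c^2 + 8*c + 5)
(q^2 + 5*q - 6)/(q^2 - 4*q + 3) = (q + 6)/(q - 3)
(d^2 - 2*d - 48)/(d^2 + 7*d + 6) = (d - 8)/(d + 1)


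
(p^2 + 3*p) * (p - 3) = p^3 - 9*p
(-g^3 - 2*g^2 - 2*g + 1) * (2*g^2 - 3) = -2*g^5 - 4*g^4 - g^3 + 8*g^2 + 6*g - 3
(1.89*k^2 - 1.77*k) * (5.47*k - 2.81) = 10.3383*k^3 - 14.9928*k^2 + 4.9737*k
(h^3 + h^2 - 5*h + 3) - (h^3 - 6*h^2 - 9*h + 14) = 7*h^2 + 4*h - 11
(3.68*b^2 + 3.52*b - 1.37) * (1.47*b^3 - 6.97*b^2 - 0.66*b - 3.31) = 5.4096*b^5 - 20.4752*b^4 - 28.9771*b^3 - 4.9551*b^2 - 10.747*b + 4.5347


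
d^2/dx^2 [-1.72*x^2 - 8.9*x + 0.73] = -3.44000000000000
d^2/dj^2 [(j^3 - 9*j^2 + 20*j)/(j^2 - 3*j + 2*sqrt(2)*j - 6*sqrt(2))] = 4*(5*j^3 + 6*sqrt(2)*j^3 - 54*sqrt(2)*j^2 - 36*j^2 + 108*j + 180*sqrt(2)*j - 180*sqrt(2) - 84)/(j^6 - 9*j^5 + 6*sqrt(2)*j^5 - 54*sqrt(2)*j^4 + 51*j^4 - 243*j^3 + 178*sqrt(2)*j^3 - 306*sqrt(2)*j^2 + 648*j^2 - 648*j + 432*sqrt(2)*j - 432*sqrt(2))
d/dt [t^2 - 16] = 2*t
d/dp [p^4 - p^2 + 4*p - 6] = 4*p^3 - 2*p + 4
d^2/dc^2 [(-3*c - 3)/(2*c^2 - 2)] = -3/(c^3 - 3*c^2 + 3*c - 1)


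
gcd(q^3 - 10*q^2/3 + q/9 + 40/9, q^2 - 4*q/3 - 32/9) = q - 8/3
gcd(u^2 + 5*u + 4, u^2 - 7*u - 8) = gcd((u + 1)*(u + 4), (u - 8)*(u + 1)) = u + 1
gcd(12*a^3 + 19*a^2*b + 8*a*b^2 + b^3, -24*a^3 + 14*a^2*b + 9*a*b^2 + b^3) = 4*a + b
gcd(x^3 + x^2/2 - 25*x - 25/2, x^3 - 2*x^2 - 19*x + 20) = x - 5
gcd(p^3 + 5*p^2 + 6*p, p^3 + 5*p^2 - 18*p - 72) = p + 3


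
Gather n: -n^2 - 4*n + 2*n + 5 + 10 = -n^2 - 2*n + 15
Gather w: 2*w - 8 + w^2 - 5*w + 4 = w^2 - 3*w - 4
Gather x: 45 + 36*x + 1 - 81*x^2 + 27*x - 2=-81*x^2 + 63*x + 44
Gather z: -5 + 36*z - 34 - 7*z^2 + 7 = -7*z^2 + 36*z - 32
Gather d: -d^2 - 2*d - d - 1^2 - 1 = -d^2 - 3*d - 2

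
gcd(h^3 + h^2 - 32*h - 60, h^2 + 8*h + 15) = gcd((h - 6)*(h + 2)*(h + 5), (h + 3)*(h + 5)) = h + 5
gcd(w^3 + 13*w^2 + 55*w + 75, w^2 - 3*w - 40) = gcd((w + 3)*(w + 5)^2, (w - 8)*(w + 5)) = w + 5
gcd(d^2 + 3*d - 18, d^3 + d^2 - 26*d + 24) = d + 6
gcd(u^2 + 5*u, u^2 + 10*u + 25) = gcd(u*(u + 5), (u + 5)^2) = u + 5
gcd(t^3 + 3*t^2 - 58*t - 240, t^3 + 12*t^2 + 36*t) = t + 6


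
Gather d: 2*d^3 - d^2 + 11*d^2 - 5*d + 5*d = 2*d^3 + 10*d^2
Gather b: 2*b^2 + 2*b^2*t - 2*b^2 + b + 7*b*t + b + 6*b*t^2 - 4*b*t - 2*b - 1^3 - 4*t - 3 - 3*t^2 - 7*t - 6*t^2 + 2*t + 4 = 2*b^2*t + b*(6*t^2 + 3*t) - 9*t^2 - 9*t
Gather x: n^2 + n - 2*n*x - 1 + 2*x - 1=n^2 + n + x*(2 - 2*n) - 2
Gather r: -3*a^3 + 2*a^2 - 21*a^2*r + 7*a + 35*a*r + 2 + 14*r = -3*a^3 + 2*a^2 + 7*a + r*(-21*a^2 + 35*a + 14) + 2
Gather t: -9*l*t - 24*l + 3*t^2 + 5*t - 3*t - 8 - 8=-24*l + 3*t^2 + t*(2 - 9*l) - 16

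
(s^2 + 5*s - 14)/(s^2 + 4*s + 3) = (s^2 + 5*s - 14)/(s^2 + 4*s + 3)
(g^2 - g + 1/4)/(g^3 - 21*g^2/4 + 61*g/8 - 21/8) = 2*(2*g - 1)/(4*g^2 - 19*g + 21)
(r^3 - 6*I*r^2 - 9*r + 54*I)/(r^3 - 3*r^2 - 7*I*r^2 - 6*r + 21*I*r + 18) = (r + 3)/(r - I)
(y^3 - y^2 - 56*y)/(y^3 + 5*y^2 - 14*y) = (y - 8)/(y - 2)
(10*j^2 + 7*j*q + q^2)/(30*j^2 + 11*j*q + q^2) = (2*j + q)/(6*j + q)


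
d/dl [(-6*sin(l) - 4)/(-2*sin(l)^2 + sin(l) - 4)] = 2*(-6*sin(l)^2 - 8*sin(l) + 14)*cos(l)/(-sin(l) - cos(2*l) + 5)^2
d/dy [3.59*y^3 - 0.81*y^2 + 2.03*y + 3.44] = 10.77*y^2 - 1.62*y + 2.03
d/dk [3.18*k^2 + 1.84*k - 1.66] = 6.36*k + 1.84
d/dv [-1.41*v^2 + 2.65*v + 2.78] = 2.65 - 2.82*v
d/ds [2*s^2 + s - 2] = 4*s + 1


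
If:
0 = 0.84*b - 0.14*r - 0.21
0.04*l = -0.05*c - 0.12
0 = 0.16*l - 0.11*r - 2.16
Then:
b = 0.166666666666667*r + 0.25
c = -0.55*r - 13.2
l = 0.6875*r + 13.5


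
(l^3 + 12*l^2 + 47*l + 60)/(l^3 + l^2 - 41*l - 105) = (l + 4)/(l - 7)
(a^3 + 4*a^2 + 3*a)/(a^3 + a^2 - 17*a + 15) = a*(a^2 + 4*a + 3)/(a^3 + a^2 - 17*a + 15)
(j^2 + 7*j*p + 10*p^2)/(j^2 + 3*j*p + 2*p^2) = (j + 5*p)/(j + p)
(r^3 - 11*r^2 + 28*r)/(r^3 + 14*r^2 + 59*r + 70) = r*(r^2 - 11*r + 28)/(r^3 + 14*r^2 + 59*r + 70)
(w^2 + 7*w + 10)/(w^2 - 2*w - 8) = (w + 5)/(w - 4)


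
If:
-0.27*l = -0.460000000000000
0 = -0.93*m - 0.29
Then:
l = 1.70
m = -0.31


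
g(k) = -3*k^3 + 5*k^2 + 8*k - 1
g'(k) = -9*k^2 + 10*k + 8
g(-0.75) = -2.92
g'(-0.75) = -4.56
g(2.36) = 6.30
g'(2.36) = -18.53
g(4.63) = -154.53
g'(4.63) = -138.63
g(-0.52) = -3.39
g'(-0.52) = 0.37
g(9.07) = -1755.54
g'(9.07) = -641.68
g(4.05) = -85.88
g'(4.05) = -99.12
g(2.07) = 10.38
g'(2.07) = -9.86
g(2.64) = -0.23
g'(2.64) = -28.33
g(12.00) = -4369.00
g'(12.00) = -1168.00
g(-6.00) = 779.00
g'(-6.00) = -376.00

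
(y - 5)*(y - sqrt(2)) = y^2 - 5*y - sqrt(2)*y + 5*sqrt(2)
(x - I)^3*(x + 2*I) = x^4 - I*x^3 + 3*x^2 - 5*I*x - 2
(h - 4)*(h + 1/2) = h^2 - 7*h/2 - 2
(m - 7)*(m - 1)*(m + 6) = m^3 - 2*m^2 - 41*m + 42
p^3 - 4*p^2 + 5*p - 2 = (p - 2)*(p - 1)^2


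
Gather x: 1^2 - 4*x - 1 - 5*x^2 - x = -5*x^2 - 5*x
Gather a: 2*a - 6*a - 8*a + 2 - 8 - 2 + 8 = -12*a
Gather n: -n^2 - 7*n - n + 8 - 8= -n^2 - 8*n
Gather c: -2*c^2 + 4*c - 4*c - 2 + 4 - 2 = -2*c^2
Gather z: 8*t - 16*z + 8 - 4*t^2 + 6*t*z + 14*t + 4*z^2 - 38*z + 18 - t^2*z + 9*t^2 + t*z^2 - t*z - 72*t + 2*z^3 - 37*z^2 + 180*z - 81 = 5*t^2 - 50*t + 2*z^3 + z^2*(t - 33) + z*(-t^2 + 5*t + 126) - 55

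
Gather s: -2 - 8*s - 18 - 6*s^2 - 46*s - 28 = -6*s^2 - 54*s - 48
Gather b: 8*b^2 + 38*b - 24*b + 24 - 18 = 8*b^2 + 14*b + 6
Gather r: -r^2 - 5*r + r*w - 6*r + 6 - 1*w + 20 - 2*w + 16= -r^2 + r*(w - 11) - 3*w + 42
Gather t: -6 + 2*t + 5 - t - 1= t - 2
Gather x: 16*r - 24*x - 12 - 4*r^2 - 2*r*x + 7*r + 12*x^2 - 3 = -4*r^2 + 23*r + 12*x^2 + x*(-2*r - 24) - 15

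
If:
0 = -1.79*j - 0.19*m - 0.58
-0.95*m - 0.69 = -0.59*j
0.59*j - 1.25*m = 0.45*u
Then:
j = -0.23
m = -0.87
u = 2.11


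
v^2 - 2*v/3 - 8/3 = (v - 2)*(v + 4/3)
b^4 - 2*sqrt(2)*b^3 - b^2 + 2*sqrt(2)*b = b*(b - 1)*(b + 1)*(b - 2*sqrt(2))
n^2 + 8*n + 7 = (n + 1)*(n + 7)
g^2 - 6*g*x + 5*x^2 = (g - 5*x)*(g - x)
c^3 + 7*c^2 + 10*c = c*(c + 2)*(c + 5)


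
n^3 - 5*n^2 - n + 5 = (n - 5)*(n - 1)*(n + 1)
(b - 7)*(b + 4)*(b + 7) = b^3 + 4*b^2 - 49*b - 196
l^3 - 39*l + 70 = (l - 5)*(l - 2)*(l + 7)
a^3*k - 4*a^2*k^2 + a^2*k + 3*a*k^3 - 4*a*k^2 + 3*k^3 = (a - 3*k)*(a - k)*(a*k + k)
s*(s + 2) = s^2 + 2*s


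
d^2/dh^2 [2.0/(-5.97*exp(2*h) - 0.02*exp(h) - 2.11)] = (-2.0*(11.94*exp(h) + 0.02)*(23.88*exp(h) + 0.04)*exp(h) + (47.76*exp(h) + 0.04)*(5.97*exp(2*h) + 0.02*exp(h) + 2.11))*exp(h)/(5.97*exp(2*h) + 0.02*exp(h) + 2.11)^3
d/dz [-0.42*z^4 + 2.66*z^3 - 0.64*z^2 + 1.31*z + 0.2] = -1.68*z^3 + 7.98*z^2 - 1.28*z + 1.31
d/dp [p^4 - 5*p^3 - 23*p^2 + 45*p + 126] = 4*p^3 - 15*p^2 - 46*p + 45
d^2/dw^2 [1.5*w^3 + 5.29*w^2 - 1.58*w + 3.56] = 9.0*w + 10.58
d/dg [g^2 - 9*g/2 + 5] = 2*g - 9/2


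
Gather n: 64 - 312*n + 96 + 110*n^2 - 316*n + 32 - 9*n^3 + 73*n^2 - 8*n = -9*n^3 + 183*n^2 - 636*n + 192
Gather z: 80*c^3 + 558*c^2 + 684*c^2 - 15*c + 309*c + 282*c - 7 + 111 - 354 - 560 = 80*c^3 + 1242*c^2 + 576*c - 810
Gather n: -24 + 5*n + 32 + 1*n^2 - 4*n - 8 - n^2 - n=0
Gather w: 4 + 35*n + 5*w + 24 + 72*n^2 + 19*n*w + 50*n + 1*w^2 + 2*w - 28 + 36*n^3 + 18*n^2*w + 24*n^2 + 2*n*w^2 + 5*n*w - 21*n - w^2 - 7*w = 36*n^3 + 96*n^2 + 2*n*w^2 + 64*n + w*(18*n^2 + 24*n)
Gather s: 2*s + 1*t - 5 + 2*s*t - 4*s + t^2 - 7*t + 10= s*(2*t - 2) + t^2 - 6*t + 5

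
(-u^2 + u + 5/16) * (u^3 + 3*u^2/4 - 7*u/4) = -u^5 + u^4/4 + 45*u^3/16 - 97*u^2/64 - 35*u/64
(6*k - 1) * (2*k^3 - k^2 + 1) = 12*k^4 - 8*k^3 + k^2 + 6*k - 1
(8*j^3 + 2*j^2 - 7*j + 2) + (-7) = 8*j^3 + 2*j^2 - 7*j - 5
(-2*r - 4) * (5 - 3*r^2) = 6*r^3 + 12*r^2 - 10*r - 20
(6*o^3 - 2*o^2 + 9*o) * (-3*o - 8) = -18*o^4 - 42*o^3 - 11*o^2 - 72*o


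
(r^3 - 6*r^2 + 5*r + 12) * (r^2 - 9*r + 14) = r^5 - 15*r^4 + 73*r^3 - 117*r^2 - 38*r + 168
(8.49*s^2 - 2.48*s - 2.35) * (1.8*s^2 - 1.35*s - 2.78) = 15.282*s^4 - 15.9255*s^3 - 24.4842*s^2 + 10.0669*s + 6.533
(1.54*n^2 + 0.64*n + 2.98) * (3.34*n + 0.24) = 5.1436*n^3 + 2.5072*n^2 + 10.1068*n + 0.7152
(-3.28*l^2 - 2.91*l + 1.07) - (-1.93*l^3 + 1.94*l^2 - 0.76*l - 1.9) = 1.93*l^3 - 5.22*l^2 - 2.15*l + 2.97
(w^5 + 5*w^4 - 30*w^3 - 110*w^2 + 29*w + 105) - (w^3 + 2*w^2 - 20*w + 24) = w^5 + 5*w^4 - 31*w^3 - 112*w^2 + 49*w + 81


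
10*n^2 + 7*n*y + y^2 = (2*n + y)*(5*n + y)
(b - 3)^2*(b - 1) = b^3 - 7*b^2 + 15*b - 9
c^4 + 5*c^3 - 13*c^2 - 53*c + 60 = (c - 3)*(c - 1)*(c + 4)*(c + 5)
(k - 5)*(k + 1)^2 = k^3 - 3*k^2 - 9*k - 5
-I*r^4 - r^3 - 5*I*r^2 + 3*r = r*(r - 3*I)*(r + I)*(-I*r + 1)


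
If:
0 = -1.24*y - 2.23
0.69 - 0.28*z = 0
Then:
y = -1.80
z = 2.46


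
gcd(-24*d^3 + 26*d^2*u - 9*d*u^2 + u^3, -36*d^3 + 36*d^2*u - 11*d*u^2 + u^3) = 6*d^2 - 5*d*u + u^2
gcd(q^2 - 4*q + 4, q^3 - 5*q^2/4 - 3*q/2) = q - 2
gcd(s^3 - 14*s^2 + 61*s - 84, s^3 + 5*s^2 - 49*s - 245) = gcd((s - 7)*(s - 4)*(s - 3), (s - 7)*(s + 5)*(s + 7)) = s - 7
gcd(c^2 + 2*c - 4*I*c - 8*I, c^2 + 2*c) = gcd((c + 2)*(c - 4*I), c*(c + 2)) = c + 2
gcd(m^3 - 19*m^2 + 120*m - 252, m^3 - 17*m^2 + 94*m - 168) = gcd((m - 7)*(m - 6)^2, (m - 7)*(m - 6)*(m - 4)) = m^2 - 13*m + 42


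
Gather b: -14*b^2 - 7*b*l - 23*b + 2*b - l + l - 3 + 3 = -14*b^2 + b*(-7*l - 21)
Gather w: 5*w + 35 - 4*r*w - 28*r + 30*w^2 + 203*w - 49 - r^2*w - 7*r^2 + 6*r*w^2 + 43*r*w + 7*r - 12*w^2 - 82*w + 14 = -7*r^2 - 21*r + w^2*(6*r + 18) + w*(-r^2 + 39*r + 126)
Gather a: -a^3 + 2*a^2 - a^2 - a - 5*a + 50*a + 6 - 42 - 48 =-a^3 + a^2 + 44*a - 84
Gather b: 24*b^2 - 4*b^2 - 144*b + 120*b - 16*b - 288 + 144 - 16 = 20*b^2 - 40*b - 160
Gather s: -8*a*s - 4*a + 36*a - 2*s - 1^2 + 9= 32*a + s*(-8*a - 2) + 8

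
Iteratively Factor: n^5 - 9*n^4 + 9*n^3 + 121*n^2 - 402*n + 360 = (n + 4)*(n^4 - 13*n^3 + 61*n^2 - 123*n + 90) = (n - 5)*(n + 4)*(n^3 - 8*n^2 + 21*n - 18) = (n - 5)*(n - 3)*(n + 4)*(n^2 - 5*n + 6) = (n - 5)*(n - 3)^2*(n + 4)*(n - 2)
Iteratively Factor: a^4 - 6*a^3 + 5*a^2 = (a)*(a^3 - 6*a^2 + 5*a) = a*(a - 1)*(a^2 - 5*a) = a*(a - 5)*(a - 1)*(a)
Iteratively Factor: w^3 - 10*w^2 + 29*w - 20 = (w - 5)*(w^2 - 5*w + 4) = (w - 5)*(w - 1)*(w - 4)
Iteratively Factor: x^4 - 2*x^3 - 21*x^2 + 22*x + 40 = (x + 1)*(x^3 - 3*x^2 - 18*x + 40) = (x - 5)*(x + 1)*(x^2 + 2*x - 8) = (x - 5)*(x + 1)*(x + 4)*(x - 2)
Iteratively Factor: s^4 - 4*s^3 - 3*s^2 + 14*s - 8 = (s + 2)*(s^3 - 6*s^2 + 9*s - 4) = (s - 1)*(s + 2)*(s^2 - 5*s + 4) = (s - 4)*(s - 1)*(s + 2)*(s - 1)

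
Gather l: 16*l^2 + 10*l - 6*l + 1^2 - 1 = 16*l^2 + 4*l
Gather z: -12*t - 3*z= -12*t - 3*z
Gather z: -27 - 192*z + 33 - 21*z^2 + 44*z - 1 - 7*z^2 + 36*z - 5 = -28*z^2 - 112*z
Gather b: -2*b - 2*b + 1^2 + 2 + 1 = 4 - 4*b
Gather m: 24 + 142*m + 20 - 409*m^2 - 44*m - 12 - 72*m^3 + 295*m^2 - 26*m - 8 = -72*m^3 - 114*m^2 + 72*m + 24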